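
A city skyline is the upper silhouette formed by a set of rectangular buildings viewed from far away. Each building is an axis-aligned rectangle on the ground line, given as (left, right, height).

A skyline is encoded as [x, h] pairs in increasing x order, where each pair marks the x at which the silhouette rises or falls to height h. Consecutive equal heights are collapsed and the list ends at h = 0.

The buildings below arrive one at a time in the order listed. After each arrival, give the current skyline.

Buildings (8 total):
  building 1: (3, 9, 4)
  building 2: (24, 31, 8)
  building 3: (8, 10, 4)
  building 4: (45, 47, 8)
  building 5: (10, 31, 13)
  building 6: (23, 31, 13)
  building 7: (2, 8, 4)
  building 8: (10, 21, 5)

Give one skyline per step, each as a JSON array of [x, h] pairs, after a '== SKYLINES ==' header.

== SKYLINES ==
[[3,4],[9,0]]
[[3,4],[9,0],[24,8],[31,0]]
[[3,4],[10,0],[24,8],[31,0]]
[[3,4],[10,0],[24,8],[31,0],[45,8],[47,0]]
[[3,4],[10,13],[31,0],[45,8],[47,0]]
[[3,4],[10,13],[31,0],[45,8],[47,0]]
[[2,4],[10,13],[31,0],[45,8],[47,0]]
[[2,4],[10,13],[31,0],[45,8],[47,0]]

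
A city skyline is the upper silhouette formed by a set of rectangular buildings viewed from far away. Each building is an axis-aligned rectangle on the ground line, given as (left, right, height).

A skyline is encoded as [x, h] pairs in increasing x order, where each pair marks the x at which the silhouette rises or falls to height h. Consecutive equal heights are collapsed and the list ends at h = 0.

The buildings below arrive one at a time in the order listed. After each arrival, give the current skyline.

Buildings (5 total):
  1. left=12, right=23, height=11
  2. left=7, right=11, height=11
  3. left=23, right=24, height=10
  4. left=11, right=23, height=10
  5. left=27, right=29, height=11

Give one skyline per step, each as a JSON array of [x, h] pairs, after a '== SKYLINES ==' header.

== SKYLINES ==
[[12,11],[23,0]]
[[7,11],[11,0],[12,11],[23,0]]
[[7,11],[11,0],[12,11],[23,10],[24,0]]
[[7,11],[11,10],[12,11],[23,10],[24,0]]
[[7,11],[11,10],[12,11],[23,10],[24,0],[27,11],[29,0]]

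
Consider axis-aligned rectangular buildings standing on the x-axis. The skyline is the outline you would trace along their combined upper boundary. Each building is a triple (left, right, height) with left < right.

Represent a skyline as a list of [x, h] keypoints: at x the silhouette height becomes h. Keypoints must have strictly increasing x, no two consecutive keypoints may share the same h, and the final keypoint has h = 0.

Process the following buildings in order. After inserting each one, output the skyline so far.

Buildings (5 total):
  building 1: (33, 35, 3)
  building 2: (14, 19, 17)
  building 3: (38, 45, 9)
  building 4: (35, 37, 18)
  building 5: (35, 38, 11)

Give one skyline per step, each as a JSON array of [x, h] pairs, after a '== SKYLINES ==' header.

== SKYLINES ==
[[33,3],[35,0]]
[[14,17],[19,0],[33,3],[35,0]]
[[14,17],[19,0],[33,3],[35,0],[38,9],[45,0]]
[[14,17],[19,0],[33,3],[35,18],[37,0],[38,9],[45,0]]
[[14,17],[19,0],[33,3],[35,18],[37,11],[38,9],[45,0]]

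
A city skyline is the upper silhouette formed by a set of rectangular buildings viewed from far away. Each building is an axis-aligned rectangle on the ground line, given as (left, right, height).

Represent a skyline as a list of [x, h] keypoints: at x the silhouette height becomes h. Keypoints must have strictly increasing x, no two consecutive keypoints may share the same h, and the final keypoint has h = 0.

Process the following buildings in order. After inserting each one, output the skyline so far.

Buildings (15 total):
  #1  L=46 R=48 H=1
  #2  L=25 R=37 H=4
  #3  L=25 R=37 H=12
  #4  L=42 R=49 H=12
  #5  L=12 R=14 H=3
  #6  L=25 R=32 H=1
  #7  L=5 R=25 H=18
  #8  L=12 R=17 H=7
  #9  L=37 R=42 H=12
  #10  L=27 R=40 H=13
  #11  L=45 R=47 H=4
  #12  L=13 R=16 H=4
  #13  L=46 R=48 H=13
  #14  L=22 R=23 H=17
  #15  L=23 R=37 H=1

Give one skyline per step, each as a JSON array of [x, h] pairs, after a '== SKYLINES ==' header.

== SKYLINES ==
[[46,1],[48,0]]
[[25,4],[37,0],[46,1],[48,0]]
[[25,12],[37,0],[46,1],[48,0]]
[[25,12],[37,0],[42,12],[49,0]]
[[12,3],[14,0],[25,12],[37,0],[42,12],[49,0]]
[[12,3],[14,0],[25,12],[37,0],[42,12],[49,0]]
[[5,18],[25,12],[37,0],[42,12],[49,0]]
[[5,18],[25,12],[37,0],[42,12],[49,0]]
[[5,18],[25,12],[49,0]]
[[5,18],[25,12],[27,13],[40,12],[49,0]]
[[5,18],[25,12],[27,13],[40,12],[49,0]]
[[5,18],[25,12],[27,13],[40,12],[49,0]]
[[5,18],[25,12],[27,13],[40,12],[46,13],[48,12],[49,0]]
[[5,18],[25,12],[27,13],[40,12],[46,13],[48,12],[49,0]]
[[5,18],[25,12],[27,13],[40,12],[46,13],[48,12],[49,0]]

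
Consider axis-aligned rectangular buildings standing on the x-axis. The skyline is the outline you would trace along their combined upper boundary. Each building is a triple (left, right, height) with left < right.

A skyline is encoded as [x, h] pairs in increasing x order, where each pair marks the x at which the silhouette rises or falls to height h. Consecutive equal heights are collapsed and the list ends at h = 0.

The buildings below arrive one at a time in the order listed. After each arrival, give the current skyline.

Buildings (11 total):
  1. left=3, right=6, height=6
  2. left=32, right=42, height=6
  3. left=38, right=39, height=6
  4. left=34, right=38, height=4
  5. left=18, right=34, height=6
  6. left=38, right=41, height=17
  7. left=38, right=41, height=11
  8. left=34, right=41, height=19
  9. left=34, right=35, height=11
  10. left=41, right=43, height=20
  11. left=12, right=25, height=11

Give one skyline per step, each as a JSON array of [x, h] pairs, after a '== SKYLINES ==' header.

== SKYLINES ==
[[3,6],[6,0]]
[[3,6],[6,0],[32,6],[42,0]]
[[3,6],[6,0],[32,6],[42,0]]
[[3,6],[6,0],[32,6],[42,0]]
[[3,6],[6,0],[18,6],[42,0]]
[[3,6],[6,0],[18,6],[38,17],[41,6],[42,0]]
[[3,6],[6,0],[18,6],[38,17],[41,6],[42,0]]
[[3,6],[6,0],[18,6],[34,19],[41,6],[42,0]]
[[3,6],[6,0],[18,6],[34,19],[41,6],[42,0]]
[[3,6],[6,0],[18,6],[34,19],[41,20],[43,0]]
[[3,6],[6,0],[12,11],[25,6],[34,19],[41,20],[43,0]]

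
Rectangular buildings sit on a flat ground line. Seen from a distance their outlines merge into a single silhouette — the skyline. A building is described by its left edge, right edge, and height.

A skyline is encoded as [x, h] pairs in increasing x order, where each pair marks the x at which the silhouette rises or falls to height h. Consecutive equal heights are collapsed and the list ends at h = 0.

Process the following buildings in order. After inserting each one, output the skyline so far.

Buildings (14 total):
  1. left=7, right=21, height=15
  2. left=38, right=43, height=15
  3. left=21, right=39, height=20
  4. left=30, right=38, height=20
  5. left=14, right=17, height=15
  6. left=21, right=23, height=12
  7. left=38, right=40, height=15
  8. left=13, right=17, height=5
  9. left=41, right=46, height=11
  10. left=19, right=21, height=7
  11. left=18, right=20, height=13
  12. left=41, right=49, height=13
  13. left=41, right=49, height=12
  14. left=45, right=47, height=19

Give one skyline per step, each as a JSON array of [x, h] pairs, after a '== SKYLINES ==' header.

== SKYLINES ==
[[7,15],[21,0]]
[[7,15],[21,0],[38,15],[43,0]]
[[7,15],[21,20],[39,15],[43,0]]
[[7,15],[21,20],[39,15],[43,0]]
[[7,15],[21,20],[39,15],[43,0]]
[[7,15],[21,20],[39,15],[43,0]]
[[7,15],[21,20],[39,15],[43,0]]
[[7,15],[21,20],[39,15],[43,0]]
[[7,15],[21,20],[39,15],[43,11],[46,0]]
[[7,15],[21,20],[39,15],[43,11],[46,0]]
[[7,15],[21,20],[39,15],[43,11],[46,0]]
[[7,15],[21,20],[39,15],[43,13],[49,0]]
[[7,15],[21,20],[39,15],[43,13],[49,0]]
[[7,15],[21,20],[39,15],[43,13],[45,19],[47,13],[49,0]]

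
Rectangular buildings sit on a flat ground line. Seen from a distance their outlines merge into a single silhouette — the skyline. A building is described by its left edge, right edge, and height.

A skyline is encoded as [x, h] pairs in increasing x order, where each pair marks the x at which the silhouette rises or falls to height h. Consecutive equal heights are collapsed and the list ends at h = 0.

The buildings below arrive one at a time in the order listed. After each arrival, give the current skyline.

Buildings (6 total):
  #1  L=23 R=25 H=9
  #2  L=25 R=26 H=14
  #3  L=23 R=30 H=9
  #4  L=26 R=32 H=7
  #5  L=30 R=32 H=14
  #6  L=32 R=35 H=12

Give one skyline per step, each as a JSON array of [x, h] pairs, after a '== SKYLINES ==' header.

== SKYLINES ==
[[23,9],[25,0]]
[[23,9],[25,14],[26,0]]
[[23,9],[25,14],[26,9],[30,0]]
[[23,9],[25,14],[26,9],[30,7],[32,0]]
[[23,9],[25,14],[26,9],[30,14],[32,0]]
[[23,9],[25,14],[26,9],[30,14],[32,12],[35,0]]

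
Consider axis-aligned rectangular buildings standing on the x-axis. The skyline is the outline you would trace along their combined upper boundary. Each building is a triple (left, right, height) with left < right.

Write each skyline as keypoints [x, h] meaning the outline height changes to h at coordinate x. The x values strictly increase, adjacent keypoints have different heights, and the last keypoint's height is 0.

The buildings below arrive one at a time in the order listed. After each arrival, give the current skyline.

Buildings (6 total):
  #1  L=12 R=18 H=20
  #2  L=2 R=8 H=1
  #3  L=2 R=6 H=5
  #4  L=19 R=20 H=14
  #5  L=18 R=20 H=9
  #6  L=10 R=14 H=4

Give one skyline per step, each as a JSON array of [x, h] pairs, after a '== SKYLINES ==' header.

== SKYLINES ==
[[12,20],[18,0]]
[[2,1],[8,0],[12,20],[18,0]]
[[2,5],[6,1],[8,0],[12,20],[18,0]]
[[2,5],[6,1],[8,0],[12,20],[18,0],[19,14],[20,0]]
[[2,5],[6,1],[8,0],[12,20],[18,9],[19,14],[20,0]]
[[2,5],[6,1],[8,0],[10,4],[12,20],[18,9],[19,14],[20,0]]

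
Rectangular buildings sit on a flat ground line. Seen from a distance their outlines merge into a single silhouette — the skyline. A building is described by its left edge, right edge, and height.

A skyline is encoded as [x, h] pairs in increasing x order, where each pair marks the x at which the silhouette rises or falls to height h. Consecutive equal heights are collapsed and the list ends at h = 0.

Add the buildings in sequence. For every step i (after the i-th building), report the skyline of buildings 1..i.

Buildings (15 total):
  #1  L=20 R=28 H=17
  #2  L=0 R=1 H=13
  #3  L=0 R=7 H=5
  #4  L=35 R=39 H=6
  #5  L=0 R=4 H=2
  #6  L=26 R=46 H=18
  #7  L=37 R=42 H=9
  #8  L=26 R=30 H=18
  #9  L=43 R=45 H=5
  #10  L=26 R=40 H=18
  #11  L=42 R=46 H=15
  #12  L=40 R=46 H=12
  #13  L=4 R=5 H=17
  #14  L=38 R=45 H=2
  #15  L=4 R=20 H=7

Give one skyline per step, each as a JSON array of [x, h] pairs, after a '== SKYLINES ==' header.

== SKYLINES ==
[[20,17],[28,0]]
[[0,13],[1,0],[20,17],[28,0]]
[[0,13],[1,5],[7,0],[20,17],[28,0]]
[[0,13],[1,5],[7,0],[20,17],[28,0],[35,6],[39,0]]
[[0,13],[1,5],[7,0],[20,17],[28,0],[35,6],[39,0]]
[[0,13],[1,5],[7,0],[20,17],[26,18],[46,0]]
[[0,13],[1,5],[7,0],[20,17],[26,18],[46,0]]
[[0,13],[1,5],[7,0],[20,17],[26,18],[46,0]]
[[0,13],[1,5],[7,0],[20,17],[26,18],[46,0]]
[[0,13],[1,5],[7,0],[20,17],[26,18],[46,0]]
[[0,13],[1,5],[7,0],[20,17],[26,18],[46,0]]
[[0,13],[1,5],[7,0],[20,17],[26,18],[46,0]]
[[0,13],[1,5],[4,17],[5,5],[7,0],[20,17],[26,18],[46,0]]
[[0,13],[1,5],[4,17],[5,5],[7,0],[20,17],[26,18],[46,0]]
[[0,13],[1,5],[4,17],[5,7],[20,17],[26,18],[46,0]]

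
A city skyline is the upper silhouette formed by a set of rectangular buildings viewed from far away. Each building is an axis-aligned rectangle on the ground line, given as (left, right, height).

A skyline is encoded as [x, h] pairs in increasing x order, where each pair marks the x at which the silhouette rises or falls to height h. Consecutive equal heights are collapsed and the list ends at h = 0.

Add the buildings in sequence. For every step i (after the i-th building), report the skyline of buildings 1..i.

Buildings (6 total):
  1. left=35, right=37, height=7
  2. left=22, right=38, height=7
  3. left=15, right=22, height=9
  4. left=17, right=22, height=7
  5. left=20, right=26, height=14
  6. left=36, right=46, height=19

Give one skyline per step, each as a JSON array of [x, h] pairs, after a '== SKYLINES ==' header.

== SKYLINES ==
[[35,7],[37,0]]
[[22,7],[38,0]]
[[15,9],[22,7],[38,0]]
[[15,9],[22,7],[38,0]]
[[15,9],[20,14],[26,7],[38,0]]
[[15,9],[20,14],[26,7],[36,19],[46,0]]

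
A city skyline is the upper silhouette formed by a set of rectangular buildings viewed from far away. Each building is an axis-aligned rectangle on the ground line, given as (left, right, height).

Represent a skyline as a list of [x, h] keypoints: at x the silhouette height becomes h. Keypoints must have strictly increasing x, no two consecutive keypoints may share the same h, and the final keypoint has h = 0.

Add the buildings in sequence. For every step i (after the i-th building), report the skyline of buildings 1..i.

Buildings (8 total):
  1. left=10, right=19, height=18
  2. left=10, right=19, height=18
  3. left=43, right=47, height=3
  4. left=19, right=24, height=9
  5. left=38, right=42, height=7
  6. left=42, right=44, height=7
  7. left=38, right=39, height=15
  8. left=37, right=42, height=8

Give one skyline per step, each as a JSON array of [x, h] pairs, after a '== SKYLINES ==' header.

== SKYLINES ==
[[10,18],[19,0]]
[[10,18],[19,0]]
[[10,18],[19,0],[43,3],[47,0]]
[[10,18],[19,9],[24,0],[43,3],[47,0]]
[[10,18],[19,9],[24,0],[38,7],[42,0],[43,3],[47,0]]
[[10,18],[19,9],[24,0],[38,7],[44,3],[47,0]]
[[10,18],[19,9],[24,0],[38,15],[39,7],[44,3],[47,0]]
[[10,18],[19,9],[24,0],[37,8],[38,15],[39,8],[42,7],[44,3],[47,0]]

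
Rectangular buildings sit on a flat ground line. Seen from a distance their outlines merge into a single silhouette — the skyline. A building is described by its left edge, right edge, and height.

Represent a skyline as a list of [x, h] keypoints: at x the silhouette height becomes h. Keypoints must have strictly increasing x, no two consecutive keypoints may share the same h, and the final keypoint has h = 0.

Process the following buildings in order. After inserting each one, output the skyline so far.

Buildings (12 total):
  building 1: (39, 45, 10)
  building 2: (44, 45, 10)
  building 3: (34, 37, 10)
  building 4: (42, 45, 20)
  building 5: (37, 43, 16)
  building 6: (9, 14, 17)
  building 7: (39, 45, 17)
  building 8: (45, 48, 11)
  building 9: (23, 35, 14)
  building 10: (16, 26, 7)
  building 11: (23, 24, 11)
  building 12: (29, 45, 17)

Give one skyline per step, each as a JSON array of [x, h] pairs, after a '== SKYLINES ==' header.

== SKYLINES ==
[[39,10],[45,0]]
[[39,10],[45,0]]
[[34,10],[37,0],[39,10],[45,0]]
[[34,10],[37,0],[39,10],[42,20],[45,0]]
[[34,10],[37,16],[42,20],[45,0]]
[[9,17],[14,0],[34,10],[37,16],[42,20],[45,0]]
[[9,17],[14,0],[34,10],[37,16],[39,17],[42,20],[45,0]]
[[9,17],[14,0],[34,10],[37,16],[39,17],[42,20],[45,11],[48,0]]
[[9,17],[14,0],[23,14],[35,10],[37,16],[39,17],[42,20],[45,11],[48,0]]
[[9,17],[14,0],[16,7],[23,14],[35,10],[37,16],[39,17],[42,20],[45,11],[48,0]]
[[9,17],[14,0],[16,7],[23,14],[35,10],[37,16],[39,17],[42,20],[45,11],[48,0]]
[[9,17],[14,0],[16,7],[23,14],[29,17],[42,20],[45,11],[48,0]]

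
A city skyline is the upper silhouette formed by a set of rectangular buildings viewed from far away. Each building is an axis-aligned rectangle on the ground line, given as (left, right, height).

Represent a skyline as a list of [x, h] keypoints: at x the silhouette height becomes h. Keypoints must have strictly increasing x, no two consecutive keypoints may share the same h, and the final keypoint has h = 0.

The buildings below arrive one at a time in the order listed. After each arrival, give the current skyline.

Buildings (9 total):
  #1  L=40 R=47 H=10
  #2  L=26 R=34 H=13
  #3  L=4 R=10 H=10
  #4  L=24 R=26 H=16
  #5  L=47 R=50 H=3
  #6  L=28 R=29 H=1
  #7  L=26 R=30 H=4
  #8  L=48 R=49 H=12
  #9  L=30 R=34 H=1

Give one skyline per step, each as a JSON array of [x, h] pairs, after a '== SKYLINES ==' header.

== SKYLINES ==
[[40,10],[47,0]]
[[26,13],[34,0],[40,10],[47,0]]
[[4,10],[10,0],[26,13],[34,0],[40,10],[47,0]]
[[4,10],[10,0],[24,16],[26,13],[34,0],[40,10],[47,0]]
[[4,10],[10,0],[24,16],[26,13],[34,0],[40,10],[47,3],[50,0]]
[[4,10],[10,0],[24,16],[26,13],[34,0],[40,10],[47,3],[50,0]]
[[4,10],[10,0],[24,16],[26,13],[34,0],[40,10],[47,3],[50,0]]
[[4,10],[10,0],[24,16],[26,13],[34,0],[40,10],[47,3],[48,12],[49,3],[50,0]]
[[4,10],[10,0],[24,16],[26,13],[34,0],[40,10],[47,3],[48,12],[49,3],[50,0]]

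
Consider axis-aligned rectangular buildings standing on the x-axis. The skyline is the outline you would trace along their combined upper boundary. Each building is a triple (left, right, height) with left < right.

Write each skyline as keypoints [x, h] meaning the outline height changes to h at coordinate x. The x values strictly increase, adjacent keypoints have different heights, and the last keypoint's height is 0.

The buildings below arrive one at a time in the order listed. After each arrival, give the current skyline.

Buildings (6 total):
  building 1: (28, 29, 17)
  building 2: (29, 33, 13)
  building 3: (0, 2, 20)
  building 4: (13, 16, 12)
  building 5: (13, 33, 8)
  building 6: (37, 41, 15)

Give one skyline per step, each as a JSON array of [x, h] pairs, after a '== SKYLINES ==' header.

== SKYLINES ==
[[28,17],[29,0]]
[[28,17],[29,13],[33,0]]
[[0,20],[2,0],[28,17],[29,13],[33,0]]
[[0,20],[2,0],[13,12],[16,0],[28,17],[29,13],[33,0]]
[[0,20],[2,0],[13,12],[16,8],[28,17],[29,13],[33,0]]
[[0,20],[2,0],[13,12],[16,8],[28,17],[29,13],[33,0],[37,15],[41,0]]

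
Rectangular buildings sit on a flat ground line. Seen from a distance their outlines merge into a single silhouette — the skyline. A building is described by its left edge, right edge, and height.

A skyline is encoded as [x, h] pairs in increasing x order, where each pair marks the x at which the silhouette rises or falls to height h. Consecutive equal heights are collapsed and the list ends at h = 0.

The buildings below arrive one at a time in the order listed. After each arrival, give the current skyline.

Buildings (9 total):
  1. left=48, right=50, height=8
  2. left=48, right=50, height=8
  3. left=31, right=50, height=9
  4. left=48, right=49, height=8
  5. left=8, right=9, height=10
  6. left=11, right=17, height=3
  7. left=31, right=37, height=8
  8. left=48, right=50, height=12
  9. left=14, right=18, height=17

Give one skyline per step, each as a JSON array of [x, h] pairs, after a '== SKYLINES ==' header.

== SKYLINES ==
[[48,8],[50,0]]
[[48,8],[50,0]]
[[31,9],[50,0]]
[[31,9],[50,0]]
[[8,10],[9,0],[31,9],[50,0]]
[[8,10],[9,0],[11,3],[17,0],[31,9],[50,0]]
[[8,10],[9,0],[11,3],[17,0],[31,9],[50,0]]
[[8,10],[9,0],[11,3],[17,0],[31,9],[48,12],[50,0]]
[[8,10],[9,0],[11,3],[14,17],[18,0],[31,9],[48,12],[50,0]]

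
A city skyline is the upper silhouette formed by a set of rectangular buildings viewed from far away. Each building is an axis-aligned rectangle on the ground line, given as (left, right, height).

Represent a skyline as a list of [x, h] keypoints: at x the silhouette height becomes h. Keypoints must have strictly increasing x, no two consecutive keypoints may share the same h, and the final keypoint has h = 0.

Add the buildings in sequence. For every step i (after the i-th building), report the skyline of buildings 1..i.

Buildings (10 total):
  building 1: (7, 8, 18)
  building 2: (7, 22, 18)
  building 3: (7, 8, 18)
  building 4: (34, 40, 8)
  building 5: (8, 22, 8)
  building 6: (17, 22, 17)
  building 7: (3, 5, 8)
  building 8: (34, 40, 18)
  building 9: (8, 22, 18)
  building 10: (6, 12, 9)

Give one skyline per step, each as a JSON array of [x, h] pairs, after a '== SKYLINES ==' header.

== SKYLINES ==
[[7,18],[8,0]]
[[7,18],[22,0]]
[[7,18],[22,0]]
[[7,18],[22,0],[34,8],[40,0]]
[[7,18],[22,0],[34,8],[40,0]]
[[7,18],[22,0],[34,8],[40,0]]
[[3,8],[5,0],[7,18],[22,0],[34,8],[40,0]]
[[3,8],[5,0],[7,18],[22,0],[34,18],[40,0]]
[[3,8],[5,0],[7,18],[22,0],[34,18],[40,0]]
[[3,8],[5,0],[6,9],[7,18],[22,0],[34,18],[40,0]]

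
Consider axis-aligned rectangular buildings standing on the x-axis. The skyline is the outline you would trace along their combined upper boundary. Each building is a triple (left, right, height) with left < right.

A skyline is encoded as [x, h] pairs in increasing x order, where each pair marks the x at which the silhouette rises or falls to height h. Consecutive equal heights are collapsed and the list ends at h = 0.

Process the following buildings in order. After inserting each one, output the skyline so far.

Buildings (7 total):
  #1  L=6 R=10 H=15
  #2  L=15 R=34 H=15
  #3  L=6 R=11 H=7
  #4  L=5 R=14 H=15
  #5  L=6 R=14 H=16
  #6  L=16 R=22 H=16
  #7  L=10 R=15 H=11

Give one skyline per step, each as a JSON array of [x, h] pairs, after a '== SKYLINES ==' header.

== SKYLINES ==
[[6,15],[10,0]]
[[6,15],[10,0],[15,15],[34,0]]
[[6,15],[10,7],[11,0],[15,15],[34,0]]
[[5,15],[14,0],[15,15],[34,0]]
[[5,15],[6,16],[14,0],[15,15],[34,0]]
[[5,15],[6,16],[14,0],[15,15],[16,16],[22,15],[34,0]]
[[5,15],[6,16],[14,11],[15,15],[16,16],[22,15],[34,0]]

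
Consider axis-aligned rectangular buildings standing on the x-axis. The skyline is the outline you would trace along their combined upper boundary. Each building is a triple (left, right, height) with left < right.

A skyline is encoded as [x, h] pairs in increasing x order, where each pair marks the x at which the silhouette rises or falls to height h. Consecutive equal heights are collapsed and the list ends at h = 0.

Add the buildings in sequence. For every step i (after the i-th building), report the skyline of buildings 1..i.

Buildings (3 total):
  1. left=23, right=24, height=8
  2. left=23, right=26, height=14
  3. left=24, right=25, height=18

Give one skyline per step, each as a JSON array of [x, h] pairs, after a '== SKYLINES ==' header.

== SKYLINES ==
[[23,8],[24,0]]
[[23,14],[26,0]]
[[23,14],[24,18],[25,14],[26,0]]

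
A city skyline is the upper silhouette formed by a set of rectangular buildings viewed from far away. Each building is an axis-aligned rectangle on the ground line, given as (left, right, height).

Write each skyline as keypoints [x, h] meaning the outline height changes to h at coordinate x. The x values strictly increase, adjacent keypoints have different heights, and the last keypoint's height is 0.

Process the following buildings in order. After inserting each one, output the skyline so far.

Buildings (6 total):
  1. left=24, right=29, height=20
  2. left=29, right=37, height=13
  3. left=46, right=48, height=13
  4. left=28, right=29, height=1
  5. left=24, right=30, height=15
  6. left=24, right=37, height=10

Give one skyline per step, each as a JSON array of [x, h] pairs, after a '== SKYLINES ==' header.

== SKYLINES ==
[[24,20],[29,0]]
[[24,20],[29,13],[37,0]]
[[24,20],[29,13],[37,0],[46,13],[48,0]]
[[24,20],[29,13],[37,0],[46,13],[48,0]]
[[24,20],[29,15],[30,13],[37,0],[46,13],[48,0]]
[[24,20],[29,15],[30,13],[37,0],[46,13],[48,0]]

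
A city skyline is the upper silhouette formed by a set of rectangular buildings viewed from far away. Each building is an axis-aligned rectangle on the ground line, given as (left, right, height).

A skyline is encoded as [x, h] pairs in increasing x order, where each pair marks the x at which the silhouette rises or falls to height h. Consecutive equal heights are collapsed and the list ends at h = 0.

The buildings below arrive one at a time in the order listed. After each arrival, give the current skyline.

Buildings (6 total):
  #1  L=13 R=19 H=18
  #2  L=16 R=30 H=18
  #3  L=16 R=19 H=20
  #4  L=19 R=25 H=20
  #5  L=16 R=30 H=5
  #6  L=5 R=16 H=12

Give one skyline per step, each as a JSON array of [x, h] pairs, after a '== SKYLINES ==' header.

== SKYLINES ==
[[13,18],[19,0]]
[[13,18],[30,0]]
[[13,18],[16,20],[19,18],[30,0]]
[[13,18],[16,20],[25,18],[30,0]]
[[13,18],[16,20],[25,18],[30,0]]
[[5,12],[13,18],[16,20],[25,18],[30,0]]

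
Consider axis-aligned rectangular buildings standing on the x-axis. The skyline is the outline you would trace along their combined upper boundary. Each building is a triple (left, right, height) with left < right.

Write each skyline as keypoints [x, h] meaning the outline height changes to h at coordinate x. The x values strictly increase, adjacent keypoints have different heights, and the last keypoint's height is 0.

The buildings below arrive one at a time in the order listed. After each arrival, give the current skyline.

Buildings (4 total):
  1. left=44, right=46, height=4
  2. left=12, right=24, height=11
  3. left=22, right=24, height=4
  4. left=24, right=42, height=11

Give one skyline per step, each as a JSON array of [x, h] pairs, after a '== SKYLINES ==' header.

== SKYLINES ==
[[44,4],[46,0]]
[[12,11],[24,0],[44,4],[46,0]]
[[12,11],[24,0],[44,4],[46,0]]
[[12,11],[42,0],[44,4],[46,0]]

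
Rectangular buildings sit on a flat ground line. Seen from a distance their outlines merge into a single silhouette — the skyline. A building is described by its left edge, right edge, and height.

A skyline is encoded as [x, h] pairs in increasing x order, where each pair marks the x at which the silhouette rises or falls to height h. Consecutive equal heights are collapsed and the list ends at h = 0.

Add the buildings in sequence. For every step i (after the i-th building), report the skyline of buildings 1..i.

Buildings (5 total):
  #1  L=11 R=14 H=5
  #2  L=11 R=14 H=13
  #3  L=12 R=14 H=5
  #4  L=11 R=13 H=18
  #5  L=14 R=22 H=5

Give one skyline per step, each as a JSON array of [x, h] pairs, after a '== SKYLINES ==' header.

== SKYLINES ==
[[11,5],[14,0]]
[[11,13],[14,0]]
[[11,13],[14,0]]
[[11,18],[13,13],[14,0]]
[[11,18],[13,13],[14,5],[22,0]]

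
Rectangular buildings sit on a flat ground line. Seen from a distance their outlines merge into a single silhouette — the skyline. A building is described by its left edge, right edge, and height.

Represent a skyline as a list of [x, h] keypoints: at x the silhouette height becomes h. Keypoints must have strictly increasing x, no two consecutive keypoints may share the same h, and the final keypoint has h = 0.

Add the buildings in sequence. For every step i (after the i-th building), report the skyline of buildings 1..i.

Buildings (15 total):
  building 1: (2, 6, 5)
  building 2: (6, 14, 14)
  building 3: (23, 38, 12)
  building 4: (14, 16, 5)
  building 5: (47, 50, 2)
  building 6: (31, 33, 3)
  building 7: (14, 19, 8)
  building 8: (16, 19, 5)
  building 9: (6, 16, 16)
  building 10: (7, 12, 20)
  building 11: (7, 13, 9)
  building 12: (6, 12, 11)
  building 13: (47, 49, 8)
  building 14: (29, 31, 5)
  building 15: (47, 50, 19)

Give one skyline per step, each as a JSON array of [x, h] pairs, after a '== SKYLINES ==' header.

== SKYLINES ==
[[2,5],[6,0]]
[[2,5],[6,14],[14,0]]
[[2,5],[6,14],[14,0],[23,12],[38,0]]
[[2,5],[6,14],[14,5],[16,0],[23,12],[38,0]]
[[2,5],[6,14],[14,5],[16,0],[23,12],[38,0],[47,2],[50,0]]
[[2,5],[6,14],[14,5],[16,0],[23,12],[38,0],[47,2],[50,0]]
[[2,5],[6,14],[14,8],[19,0],[23,12],[38,0],[47,2],[50,0]]
[[2,5],[6,14],[14,8],[19,0],[23,12],[38,0],[47,2],[50,0]]
[[2,5],[6,16],[16,8],[19,0],[23,12],[38,0],[47,2],[50,0]]
[[2,5],[6,16],[7,20],[12,16],[16,8],[19,0],[23,12],[38,0],[47,2],[50,0]]
[[2,5],[6,16],[7,20],[12,16],[16,8],[19,0],[23,12],[38,0],[47,2],[50,0]]
[[2,5],[6,16],[7,20],[12,16],[16,8],[19,0],[23,12],[38,0],[47,2],[50,0]]
[[2,5],[6,16],[7,20],[12,16],[16,8],[19,0],[23,12],[38,0],[47,8],[49,2],[50,0]]
[[2,5],[6,16],[7,20],[12,16],[16,8],[19,0],[23,12],[38,0],[47,8],[49,2],[50,0]]
[[2,5],[6,16],[7,20],[12,16],[16,8],[19,0],[23,12],[38,0],[47,19],[50,0]]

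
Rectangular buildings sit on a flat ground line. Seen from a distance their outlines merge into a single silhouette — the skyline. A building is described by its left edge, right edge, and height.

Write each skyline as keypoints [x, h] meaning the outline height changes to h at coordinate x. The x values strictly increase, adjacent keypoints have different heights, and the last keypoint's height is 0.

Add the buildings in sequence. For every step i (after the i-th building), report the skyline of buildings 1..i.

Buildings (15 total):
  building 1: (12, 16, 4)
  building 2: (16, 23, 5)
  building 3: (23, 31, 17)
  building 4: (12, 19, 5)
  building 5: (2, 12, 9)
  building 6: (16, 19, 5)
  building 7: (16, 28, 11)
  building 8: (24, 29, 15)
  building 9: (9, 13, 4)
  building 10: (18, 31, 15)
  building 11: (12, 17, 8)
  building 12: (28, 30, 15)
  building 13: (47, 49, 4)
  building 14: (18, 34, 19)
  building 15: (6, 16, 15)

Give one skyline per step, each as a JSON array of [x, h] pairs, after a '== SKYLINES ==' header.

== SKYLINES ==
[[12,4],[16,0]]
[[12,4],[16,5],[23,0]]
[[12,4],[16,5],[23,17],[31,0]]
[[12,5],[23,17],[31,0]]
[[2,9],[12,5],[23,17],[31,0]]
[[2,9],[12,5],[23,17],[31,0]]
[[2,9],[12,5],[16,11],[23,17],[31,0]]
[[2,9],[12,5],[16,11],[23,17],[31,0]]
[[2,9],[12,5],[16,11],[23,17],[31,0]]
[[2,9],[12,5],[16,11],[18,15],[23,17],[31,0]]
[[2,9],[12,8],[16,11],[18,15],[23,17],[31,0]]
[[2,9],[12,8],[16,11],[18,15],[23,17],[31,0]]
[[2,9],[12,8],[16,11],[18,15],[23,17],[31,0],[47,4],[49,0]]
[[2,9],[12,8],[16,11],[18,19],[34,0],[47,4],[49,0]]
[[2,9],[6,15],[16,11],[18,19],[34,0],[47,4],[49,0]]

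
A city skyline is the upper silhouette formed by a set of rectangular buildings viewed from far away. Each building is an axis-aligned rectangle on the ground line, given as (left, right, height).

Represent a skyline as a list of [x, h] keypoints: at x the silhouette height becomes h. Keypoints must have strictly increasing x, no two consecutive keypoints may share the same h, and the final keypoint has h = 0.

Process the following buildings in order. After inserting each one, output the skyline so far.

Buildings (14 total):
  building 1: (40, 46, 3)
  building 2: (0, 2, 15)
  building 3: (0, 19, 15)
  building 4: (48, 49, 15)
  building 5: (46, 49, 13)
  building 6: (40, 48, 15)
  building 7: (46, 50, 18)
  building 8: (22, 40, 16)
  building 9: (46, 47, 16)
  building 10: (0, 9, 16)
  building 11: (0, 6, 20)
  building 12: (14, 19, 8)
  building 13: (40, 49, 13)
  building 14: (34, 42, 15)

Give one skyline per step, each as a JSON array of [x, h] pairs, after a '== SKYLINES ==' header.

== SKYLINES ==
[[40,3],[46,0]]
[[0,15],[2,0],[40,3],[46,0]]
[[0,15],[19,0],[40,3],[46,0]]
[[0,15],[19,0],[40,3],[46,0],[48,15],[49,0]]
[[0,15],[19,0],[40,3],[46,13],[48,15],[49,0]]
[[0,15],[19,0],[40,15],[49,0]]
[[0,15],[19,0],[40,15],[46,18],[50,0]]
[[0,15],[19,0],[22,16],[40,15],[46,18],[50,0]]
[[0,15],[19,0],[22,16],[40,15],[46,18],[50,0]]
[[0,16],[9,15],[19,0],[22,16],[40,15],[46,18],[50,0]]
[[0,20],[6,16],[9,15],[19,0],[22,16],[40,15],[46,18],[50,0]]
[[0,20],[6,16],[9,15],[19,0],[22,16],[40,15],[46,18],[50,0]]
[[0,20],[6,16],[9,15],[19,0],[22,16],[40,15],[46,18],[50,0]]
[[0,20],[6,16],[9,15],[19,0],[22,16],[40,15],[46,18],[50,0]]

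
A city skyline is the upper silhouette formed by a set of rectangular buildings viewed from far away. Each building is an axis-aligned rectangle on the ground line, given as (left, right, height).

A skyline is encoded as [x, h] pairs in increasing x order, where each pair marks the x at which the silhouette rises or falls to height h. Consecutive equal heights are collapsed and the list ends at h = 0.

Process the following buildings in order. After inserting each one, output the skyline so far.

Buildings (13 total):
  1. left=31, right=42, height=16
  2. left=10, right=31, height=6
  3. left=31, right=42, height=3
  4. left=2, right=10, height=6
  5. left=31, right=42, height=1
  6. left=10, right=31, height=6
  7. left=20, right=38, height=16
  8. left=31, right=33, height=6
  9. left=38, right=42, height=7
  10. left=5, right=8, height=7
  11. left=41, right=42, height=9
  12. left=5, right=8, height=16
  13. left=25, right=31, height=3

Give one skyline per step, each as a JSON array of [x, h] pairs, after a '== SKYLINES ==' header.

== SKYLINES ==
[[31,16],[42,0]]
[[10,6],[31,16],[42,0]]
[[10,6],[31,16],[42,0]]
[[2,6],[31,16],[42,0]]
[[2,6],[31,16],[42,0]]
[[2,6],[31,16],[42,0]]
[[2,6],[20,16],[42,0]]
[[2,6],[20,16],[42,0]]
[[2,6],[20,16],[42,0]]
[[2,6],[5,7],[8,6],[20,16],[42,0]]
[[2,6],[5,7],[8,6],[20,16],[42,0]]
[[2,6],[5,16],[8,6],[20,16],[42,0]]
[[2,6],[5,16],[8,6],[20,16],[42,0]]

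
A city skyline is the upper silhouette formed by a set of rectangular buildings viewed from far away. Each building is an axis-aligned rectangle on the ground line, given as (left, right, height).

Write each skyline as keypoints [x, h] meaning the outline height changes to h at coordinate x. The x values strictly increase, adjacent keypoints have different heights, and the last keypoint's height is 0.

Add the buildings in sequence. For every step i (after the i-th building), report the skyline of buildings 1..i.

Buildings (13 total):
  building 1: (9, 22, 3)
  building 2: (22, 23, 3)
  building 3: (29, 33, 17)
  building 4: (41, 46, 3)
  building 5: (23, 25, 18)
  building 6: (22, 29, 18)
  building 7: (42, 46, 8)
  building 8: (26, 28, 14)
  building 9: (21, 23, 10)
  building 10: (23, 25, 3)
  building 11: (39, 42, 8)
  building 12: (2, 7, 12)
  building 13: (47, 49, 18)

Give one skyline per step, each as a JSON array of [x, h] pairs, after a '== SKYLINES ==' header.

== SKYLINES ==
[[9,3],[22,0]]
[[9,3],[23,0]]
[[9,3],[23,0],[29,17],[33,0]]
[[9,3],[23,0],[29,17],[33,0],[41,3],[46,0]]
[[9,3],[23,18],[25,0],[29,17],[33,0],[41,3],[46,0]]
[[9,3],[22,18],[29,17],[33,0],[41,3],[46,0]]
[[9,3],[22,18],[29,17],[33,0],[41,3],[42,8],[46,0]]
[[9,3],[22,18],[29,17],[33,0],[41,3],[42,8],[46,0]]
[[9,3],[21,10],[22,18],[29,17],[33,0],[41,3],[42,8],[46,0]]
[[9,3],[21,10],[22,18],[29,17],[33,0],[41,3],[42,8],[46,0]]
[[9,3],[21,10],[22,18],[29,17],[33,0],[39,8],[46,0]]
[[2,12],[7,0],[9,3],[21,10],[22,18],[29,17],[33,0],[39,8],[46,0]]
[[2,12],[7,0],[9,3],[21,10],[22,18],[29,17],[33,0],[39,8],[46,0],[47,18],[49,0]]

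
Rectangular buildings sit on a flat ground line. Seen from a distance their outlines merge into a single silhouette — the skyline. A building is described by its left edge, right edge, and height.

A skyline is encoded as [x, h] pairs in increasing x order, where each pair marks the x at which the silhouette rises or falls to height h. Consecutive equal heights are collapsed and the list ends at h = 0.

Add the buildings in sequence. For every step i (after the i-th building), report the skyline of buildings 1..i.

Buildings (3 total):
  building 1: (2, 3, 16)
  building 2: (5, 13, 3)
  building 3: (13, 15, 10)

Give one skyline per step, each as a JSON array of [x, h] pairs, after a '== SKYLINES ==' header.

== SKYLINES ==
[[2,16],[3,0]]
[[2,16],[3,0],[5,3],[13,0]]
[[2,16],[3,0],[5,3],[13,10],[15,0]]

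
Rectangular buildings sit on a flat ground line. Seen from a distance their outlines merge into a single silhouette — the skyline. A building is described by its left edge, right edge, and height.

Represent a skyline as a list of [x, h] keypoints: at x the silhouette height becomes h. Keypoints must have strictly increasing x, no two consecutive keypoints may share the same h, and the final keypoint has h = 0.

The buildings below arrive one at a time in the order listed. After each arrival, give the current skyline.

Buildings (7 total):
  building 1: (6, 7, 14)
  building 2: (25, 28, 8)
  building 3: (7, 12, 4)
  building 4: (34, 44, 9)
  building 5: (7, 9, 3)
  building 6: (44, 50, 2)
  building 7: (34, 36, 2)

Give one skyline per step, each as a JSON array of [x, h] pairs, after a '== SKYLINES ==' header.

== SKYLINES ==
[[6,14],[7,0]]
[[6,14],[7,0],[25,8],[28,0]]
[[6,14],[7,4],[12,0],[25,8],[28,0]]
[[6,14],[7,4],[12,0],[25,8],[28,0],[34,9],[44,0]]
[[6,14],[7,4],[12,0],[25,8],[28,0],[34,9],[44,0]]
[[6,14],[7,4],[12,0],[25,8],[28,0],[34,9],[44,2],[50,0]]
[[6,14],[7,4],[12,0],[25,8],[28,0],[34,9],[44,2],[50,0]]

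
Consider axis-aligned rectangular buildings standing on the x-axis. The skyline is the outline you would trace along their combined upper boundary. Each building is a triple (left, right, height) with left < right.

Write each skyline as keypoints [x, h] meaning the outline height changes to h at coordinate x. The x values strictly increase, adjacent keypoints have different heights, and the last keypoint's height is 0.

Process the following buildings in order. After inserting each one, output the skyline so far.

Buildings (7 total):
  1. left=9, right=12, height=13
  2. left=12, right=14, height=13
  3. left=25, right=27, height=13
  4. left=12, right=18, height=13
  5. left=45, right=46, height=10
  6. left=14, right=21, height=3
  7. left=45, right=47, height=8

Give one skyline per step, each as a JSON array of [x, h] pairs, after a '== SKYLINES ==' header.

== SKYLINES ==
[[9,13],[12,0]]
[[9,13],[14,0]]
[[9,13],[14,0],[25,13],[27,0]]
[[9,13],[18,0],[25,13],[27,0]]
[[9,13],[18,0],[25,13],[27,0],[45,10],[46,0]]
[[9,13],[18,3],[21,0],[25,13],[27,0],[45,10],[46,0]]
[[9,13],[18,3],[21,0],[25,13],[27,0],[45,10],[46,8],[47,0]]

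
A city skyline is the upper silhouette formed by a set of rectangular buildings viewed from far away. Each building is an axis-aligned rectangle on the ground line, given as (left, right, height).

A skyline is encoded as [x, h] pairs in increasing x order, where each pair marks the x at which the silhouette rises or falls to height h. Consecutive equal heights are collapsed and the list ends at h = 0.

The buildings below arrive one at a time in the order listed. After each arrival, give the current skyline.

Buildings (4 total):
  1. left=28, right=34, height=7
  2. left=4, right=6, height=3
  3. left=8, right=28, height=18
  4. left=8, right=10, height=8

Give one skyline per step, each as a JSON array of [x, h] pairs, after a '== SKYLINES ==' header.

== SKYLINES ==
[[28,7],[34,0]]
[[4,3],[6,0],[28,7],[34,0]]
[[4,3],[6,0],[8,18],[28,7],[34,0]]
[[4,3],[6,0],[8,18],[28,7],[34,0]]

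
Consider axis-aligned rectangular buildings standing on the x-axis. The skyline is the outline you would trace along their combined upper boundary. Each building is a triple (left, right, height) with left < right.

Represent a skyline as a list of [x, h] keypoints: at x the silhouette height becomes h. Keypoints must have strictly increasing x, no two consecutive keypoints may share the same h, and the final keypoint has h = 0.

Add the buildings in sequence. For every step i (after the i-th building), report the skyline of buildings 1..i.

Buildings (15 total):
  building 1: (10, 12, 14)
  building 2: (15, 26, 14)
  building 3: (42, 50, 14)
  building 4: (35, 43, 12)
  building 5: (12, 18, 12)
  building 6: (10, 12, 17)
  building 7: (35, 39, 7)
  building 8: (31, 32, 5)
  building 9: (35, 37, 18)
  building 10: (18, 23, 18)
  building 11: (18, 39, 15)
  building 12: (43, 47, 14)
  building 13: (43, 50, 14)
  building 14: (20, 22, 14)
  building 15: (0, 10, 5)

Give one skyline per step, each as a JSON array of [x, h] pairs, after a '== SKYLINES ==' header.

== SKYLINES ==
[[10,14],[12,0]]
[[10,14],[12,0],[15,14],[26,0]]
[[10,14],[12,0],[15,14],[26,0],[42,14],[50,0]]
[[10,14],[12,0],[15,14],[26,0],[35,12],[42,14],[50,0]]
[[10,14],[12,12],[15,14],[26,0],[35,12],[42,14],[50,0]]
[[10,17],[12,12],[15,14],[26,0],[35,12],[42,14],[50,0]]
[[10,17],[12,12],[15,14],[26,0],[35,12],[42,14],[50,0]]
[[10,17],[12,12],[15,14],[26,0],[31,5],[32,0],[35,12],[42,14],[50,0]]
[[10,17],[12,12],[15,14],[26,0],[31,5],[32,0],[35,18],[37,12],[42,14],[50,0]]
[[10,17],[12,12],[15,14],[18,18],[23,14],[26,0],[31,5],[32,0],[35,18],[37,12],[42,14],[50,0]]
[[10,17],[12,12],[15,14],[18,18],[23,15],[35,18],[37,15],[39,12],[42,14],[50,0]]
[[10,17],[12,12],[15,14],[18,18],[23,15],[35,18],[37,15],[39,12],[42,14],[50,0]]
[[10,17],[12,12],[15,14],[18,18],[23,15],[35,18],[37,15],[39,12],[42,14],[50,0]]
[[10,17],[12,12],[15,14],[18,18],[23,15],[35,18],[37,15],[39,12],[42,14],[50,0]]
[[0,5],[10,17],[12,12],[15,14],[18,18],[23,15],[35,18],[37,15],[39,12],[42,14],[50,0]]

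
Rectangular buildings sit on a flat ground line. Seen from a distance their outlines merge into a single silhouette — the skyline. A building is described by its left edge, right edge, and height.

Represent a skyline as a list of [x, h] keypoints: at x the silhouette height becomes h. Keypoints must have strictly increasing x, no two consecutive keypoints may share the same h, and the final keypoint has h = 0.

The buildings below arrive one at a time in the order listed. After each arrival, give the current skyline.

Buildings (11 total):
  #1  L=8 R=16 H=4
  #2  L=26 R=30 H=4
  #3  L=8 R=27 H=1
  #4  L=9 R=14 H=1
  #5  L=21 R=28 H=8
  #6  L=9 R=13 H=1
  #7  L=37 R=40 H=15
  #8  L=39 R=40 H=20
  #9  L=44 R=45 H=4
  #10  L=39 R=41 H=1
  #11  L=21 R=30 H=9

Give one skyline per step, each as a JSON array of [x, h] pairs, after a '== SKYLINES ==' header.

== SKYLINES ==
[[8,4],[16,0]]
[[8,4],[16,0],[26,4],[30,0]]
[[8,4],[16,1],[26,4],[30,0]]
[[8,4],[16,1],[26,4],[30,0]]
[[8,4],[16,1],[21,8],[28,4],[30,0]]
[[8,4],[16,1],[21,8],[28,4],[30,0]]
[[8,4],[16,1],[21,8],[28,4],[30,0],[37,15],[40,0]]
[[8,4],[16,1],[21,8],[28,4],[30,0],[37,15],[39,20],[40,0]]
[[8,4],[16,1],[21,8],[28,4],[30,0],[37,15],[39,20],[40,0],[44,4],[45,0]]
[[8,4],[16,1],[21,8],[28,4],[30,0],[37,15],[39,20],[40,1],[41,0],[44,4],[45,0]]
[[8,4],[16,1],[21,9],[30,0],[37,15],[39,20],[40,1],[41,0],[44,4],[45,0]]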